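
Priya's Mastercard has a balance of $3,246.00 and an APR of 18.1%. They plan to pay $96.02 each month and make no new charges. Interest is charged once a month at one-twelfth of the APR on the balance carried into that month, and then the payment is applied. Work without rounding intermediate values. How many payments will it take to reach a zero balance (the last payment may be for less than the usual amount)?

48 payments

Monthly rate r = 18.1%/12 = 1.50833% = 0.0150833.
Recurrence: B ← B·(1+r) − $96.02.
Month 1: interest $48.96; balance after payment $3,198.94.
Month 2: interest $48.25; balance after payment $3,151.17.
Closed form: n = −ln(1 − rB₀/P)/ln(1+r) = −ln(0.4901)/ln(1.01508) ≈ 47.636, so the balance reaches zero during payment 48.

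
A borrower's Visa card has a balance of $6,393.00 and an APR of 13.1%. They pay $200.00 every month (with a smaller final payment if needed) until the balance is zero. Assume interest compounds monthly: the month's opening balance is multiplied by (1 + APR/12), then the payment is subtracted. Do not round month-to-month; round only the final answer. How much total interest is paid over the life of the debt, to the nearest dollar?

Monthly rate r = 13.1%/12 = 1.09167% = 0.0109167.
Payoff takes n = ⌈−ln(1 − rB₀/P)/ln(1+r)⌉ = ⌈39.528⌉ = 40 payments; the last is $105.78.
Total paid = 39·$200.00 + $105.78 = $7,905.78.
Total interest = total paid − principal = $7,905.78 − $6,393.00 = $1,512.78.

$1,513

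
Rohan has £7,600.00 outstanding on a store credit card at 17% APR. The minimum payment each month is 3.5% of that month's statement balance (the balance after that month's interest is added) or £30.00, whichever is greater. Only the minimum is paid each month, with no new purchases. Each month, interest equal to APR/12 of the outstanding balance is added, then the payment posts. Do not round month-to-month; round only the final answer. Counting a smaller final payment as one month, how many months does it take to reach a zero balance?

Monthly rate r = 17%/12 = 1.41667% = 0.0141667.
While 3.5% of the post-interest balance exceeds £30.00, each month B ← (B·(1+r))·(1 − 0.035), i.e. B shrinks by the factor (1+r)·0.965 = 0.97867.
This holds for months 1–102. Entering month 103 the balance is £842.85; 3.5% of the post-interest balance is now below £30.00, so the flat £30.00 minimum applies from here.
From month 103 a fixed £30.00 at rate r clears £842.85 in 37 more payments. Total: 102 + 37 = 139 months.

139 months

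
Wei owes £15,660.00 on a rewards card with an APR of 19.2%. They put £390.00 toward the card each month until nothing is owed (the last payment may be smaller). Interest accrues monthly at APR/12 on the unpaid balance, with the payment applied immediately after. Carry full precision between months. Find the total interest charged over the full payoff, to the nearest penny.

£9,610.52

Monthly rate r = 19.2%/12 = 1.6% = 0.016.
Payoff takes n = ⌈−ln(1 − rB₀/P)/ln(1+r)⌉ = ⌈64.795⌉ = 65 payments; the last is £310.52.
Total paid = 64·£390.00 + £310.52 = £25,270.52.
Total interest = total paid − principal = £25,270.52 − £15,660.00 = £9,610.52.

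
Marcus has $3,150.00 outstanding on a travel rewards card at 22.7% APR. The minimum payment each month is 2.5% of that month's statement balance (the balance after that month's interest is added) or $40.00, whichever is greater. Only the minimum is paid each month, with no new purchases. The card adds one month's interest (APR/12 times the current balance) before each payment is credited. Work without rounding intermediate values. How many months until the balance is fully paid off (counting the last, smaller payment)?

Monthly rate r = 22.7%/12 = 1.89167% = 0.0189167.
While 2.5% of the post-interest balance exceeds $40.00, each month B ← (B·(1+r))·(1 − 0.025), i.e. B shrinks by the factor (1+r)·0.975 = 0.99344.
This holds for months 1–106. Entering month 107 the balance is $1,568.55; 2.5% of the post-interest balance is now below $40.00, so the flat $40.00 minimum applies from here.
From month 107 a fixed $40.00 at rate r clears $1,568.55 in 73 more payments. Total: 106 + 73 = 179 months.

179 months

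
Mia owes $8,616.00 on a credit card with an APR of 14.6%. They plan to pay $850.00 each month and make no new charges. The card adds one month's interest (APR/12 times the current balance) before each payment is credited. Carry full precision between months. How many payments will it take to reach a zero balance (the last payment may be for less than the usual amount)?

11 months

Monthly rate r = 14.6%/12 = 1.21667% = 0.0121667.
Recurrence: B ← B·(1+r) − $850.00.
Month 1: interest $104.83; balance after payment $7,870.83.
Month 2: interest $95.76; balance after payment $7,116.59.
Closed form: n = −ln(1 − rB₀/P)/ln(1+r) = −ln(0.87667)/ln(1.01217) ≈ 10.884, so the balance reaches zero during payment 11.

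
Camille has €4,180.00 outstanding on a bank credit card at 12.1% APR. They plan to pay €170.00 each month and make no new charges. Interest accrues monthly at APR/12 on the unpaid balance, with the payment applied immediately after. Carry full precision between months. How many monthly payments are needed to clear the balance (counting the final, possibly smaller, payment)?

Monthly rate r = 12.1%/12 = 1.00833% = 0.0100833.
Recurrence: B ← B·(1+r) − €170.00.
Month 1: interest €42.15; balance after payment €4,052.15.
Month 2: interest €40.86; balance after payment €3,923.01.
Closed form: n = −ln(1 − rB₀/P)/ln(1+r) = −ln(0.75207)/ln(1.01008) ≈ 28.400, so the balance reaches zero during payment 29.

29 payments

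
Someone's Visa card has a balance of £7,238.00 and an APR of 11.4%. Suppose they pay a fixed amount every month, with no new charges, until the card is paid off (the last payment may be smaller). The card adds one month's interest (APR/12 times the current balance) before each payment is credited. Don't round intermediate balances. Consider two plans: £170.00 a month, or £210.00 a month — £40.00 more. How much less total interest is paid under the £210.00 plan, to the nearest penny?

Monthly rate r = 11.4%/12 = 0.95% = 0.0095.
At £170.00/mo: n = ⌈−ln(1 − rB₀/P)/ln(1+r)⌉ = 55 payments (last £139.21); total interest = total paid − £7,238.00 = £2,081.21.
At £210.00/mo: 42 payments (last £199.77); total interest £1,571.77.
Interest saved = £2,081.21 − £1,571.77 = £509.44.

£509.44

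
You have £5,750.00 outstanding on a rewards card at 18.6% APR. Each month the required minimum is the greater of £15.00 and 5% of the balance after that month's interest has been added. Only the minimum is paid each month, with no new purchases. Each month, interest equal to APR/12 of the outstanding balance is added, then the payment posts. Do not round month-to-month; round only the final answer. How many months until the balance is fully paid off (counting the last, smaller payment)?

107 months

Monthly rate r = 18.6%/12 = 1.55% = 0.0155.
While 5% of the post-interest balance exceeds £15.00, each month B ← (B·(1+r))·(1 − 0.05), i.e. B shrinks by the factor (1+r)·0.95 = 0.96473.
This holds for months 1–83. Entering month 84 the balance is £291.85; 5% of the post-interest balance is now below £15.00, so the flat £15.00 minimum applies from here.
From month 84 a fixed £15.00 at rate r clears £291.85 in 24 more payments. Total: 83 + 24 = 107 months.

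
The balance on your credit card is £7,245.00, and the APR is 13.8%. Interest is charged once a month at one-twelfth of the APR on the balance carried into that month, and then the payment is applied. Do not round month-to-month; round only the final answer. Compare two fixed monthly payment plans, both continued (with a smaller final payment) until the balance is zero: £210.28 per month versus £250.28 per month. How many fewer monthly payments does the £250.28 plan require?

Monthly rate r = 13.8%/12 = 1.15% = 0.0115.
At £210.28/mo: n = ⌈−ln(1 − rB₀/P)/ln(1+r)⌉ = 45 payments (last £26.53); total interest = total paid − £7,245.00 = £2,033.85.
At £250.28/mo: 36 payments (last £101.20); total interest £1,616.00.
Payments saved = 45 − 36 = 9.

9 fewer payments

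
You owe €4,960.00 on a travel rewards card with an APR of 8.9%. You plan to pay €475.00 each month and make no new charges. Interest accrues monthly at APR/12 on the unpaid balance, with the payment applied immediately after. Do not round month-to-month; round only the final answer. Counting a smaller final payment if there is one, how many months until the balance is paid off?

Monthly rate r = 8.9%/12 = 0.741667% = 0.00741667.
Recurrence: B ← B·(1+r) − €475.00.
Month 1: interest €36.79; balance after payment €4,521.79.
Month 2: interest €33.54; balance after payment €4,080.32.
Closed form: n = −ln(1 − rB₀/P)/ln(1+r) = −ln(0.92255)/ln(1.00742) ≈ 10.909, so the balance reaches zero during payment 11.

11 payments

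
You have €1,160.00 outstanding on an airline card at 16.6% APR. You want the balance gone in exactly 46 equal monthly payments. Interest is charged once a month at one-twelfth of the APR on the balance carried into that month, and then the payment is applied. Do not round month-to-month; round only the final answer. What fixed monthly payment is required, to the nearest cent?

Monthly rate r = 16.6%/12 = 1.38333% = 0.0138333.
Level-payment amortization: P = B₀·r / (1 − (1+r)^(−n)) = 1160.00·0.0138333 / (1 − 1.01383^(−46)).
Denominator 1 − (1+r)^(−46) = 0.468457542.
P = 16.0467 / 0.468457542 ≈ 34.25.

€34.25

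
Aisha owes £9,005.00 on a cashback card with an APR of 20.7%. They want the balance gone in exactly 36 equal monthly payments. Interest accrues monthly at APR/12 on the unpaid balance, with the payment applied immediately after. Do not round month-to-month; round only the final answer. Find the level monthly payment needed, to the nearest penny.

Monthly rate r = 20.7%/12 = 1.725% = 0.01725.
Level-payment amortization: P = B₀·r / (1 − (1+r)^(−n)) = 9005.00·0.01725 / (1 − 1.01725^(−36)).
Denominator 1 − (1+r)^(−36) = 0.459739952.
P = 155.336 / 0.459739952 ≈ 337.88.

£337.88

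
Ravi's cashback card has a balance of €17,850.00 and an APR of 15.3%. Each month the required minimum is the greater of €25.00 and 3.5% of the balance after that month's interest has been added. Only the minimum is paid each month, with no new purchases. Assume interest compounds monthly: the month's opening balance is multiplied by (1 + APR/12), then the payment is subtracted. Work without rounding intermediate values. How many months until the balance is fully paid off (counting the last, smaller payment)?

Monthly rate r = 15.3%/12 = 1.275% = 0.01275.
While 3.5% of the post-interest balance exceeds €25.00, each month B ← (B·(1+r))·(1 − 0.035), i.e. B shrinks by the factor (1+r)·0.965 = 0.9773.
This holds for months 1–141. Entering month 142 the balance is €701.14; 3.5% of the post-interest balance is now below €25.00, so the flat €25.00 minimum applies from here.
From month 142 a fixed €25.00 at rate r clears €701.14 in 35 more payments. Total: 141 + 35 = 176 months.

176 months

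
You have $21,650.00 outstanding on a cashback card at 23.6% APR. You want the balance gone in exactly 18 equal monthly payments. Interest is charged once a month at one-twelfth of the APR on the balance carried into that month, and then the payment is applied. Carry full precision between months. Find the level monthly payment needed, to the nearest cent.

Monthly rate r = 23.6%/12 = 1.96667% = 0.0196667.
Level-payment amortization: P = B₀·r / (1 − (1+r)^(−n)) = 21650.00·0.0196667 / (1 − 1.01967^(−18)).
Denominator 1 − (1+r)^(−18) = 0.295709226.
P = 425.783 / 0.295709226 ≈ 1439.87.

$1,439.87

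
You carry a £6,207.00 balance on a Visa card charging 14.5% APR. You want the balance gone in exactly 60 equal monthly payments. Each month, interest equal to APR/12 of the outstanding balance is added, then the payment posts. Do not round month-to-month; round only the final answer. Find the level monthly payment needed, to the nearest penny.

Monthly rate r = 14.5%/12 = 1.20833% = 0.0120833.
Level-payment amortization: P = B₀·r / (1 − (1+r)^(−n)) = 6207.00·0.0120833 / (1 − 1.01208^(−60)).
Denominator 1 − (1+r)^(−60) = 0.513566346.
P = 75.0012 / 0.513566346 ≈ 146.04.

£146.04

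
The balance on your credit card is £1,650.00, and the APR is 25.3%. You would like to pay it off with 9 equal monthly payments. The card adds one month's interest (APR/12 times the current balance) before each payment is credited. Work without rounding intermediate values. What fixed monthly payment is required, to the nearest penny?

Monthly rate r = 25.3%/12 = 2.10833% = 0.0210833.
Level-payment amortization: P = B₀·r / (1 − (1+r)^(−n)) = 1650.00·0.0210833 / (1 − 1.02108^(−9)).
Denominator 1 − (1+r)^(−9) = 0.17120082.
P = 34.7875 / 0.17120082 ≈ 203.20.

£203.20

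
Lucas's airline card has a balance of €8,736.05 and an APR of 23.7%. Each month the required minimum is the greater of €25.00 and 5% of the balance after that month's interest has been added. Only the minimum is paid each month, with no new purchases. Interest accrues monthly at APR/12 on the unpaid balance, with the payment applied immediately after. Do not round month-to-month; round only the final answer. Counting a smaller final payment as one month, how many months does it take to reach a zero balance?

116 months

Monthly rate r = 23.7%/12 = 1.975% = 0.01975.
While 5% of the post-interest balance exceeds €25.00, each month B ← (B·(1+r))·(1 − 0.05), i.e. B shrinks by the factor (1+r)·0.95 = 0.96876.
This holds for months 1–91. Entering month 92 the balance is €486.51; 5% of the post-interest balance is now below €25.00, so the flat €25.00 minimum applies from here.
From month 92 a fixed €25.00 at rate r clears €486.51 in 25 more payments. Total: 91 + 25 = 116 months.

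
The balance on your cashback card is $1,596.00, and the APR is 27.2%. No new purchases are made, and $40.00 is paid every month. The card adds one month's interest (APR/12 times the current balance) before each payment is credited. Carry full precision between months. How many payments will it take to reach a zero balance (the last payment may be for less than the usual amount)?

105 payments

Monthly rate r = 27.2%/12 = 2.26667% = 0.0226667.
Recurrence: B ← B·(1+r) − $40.00.
Month 1: interest $36.18; balance after payment $1,592.18.
Month 2: interest $36.09; balance after payment $1,588.27.
Closed form: n = −ln(1 − rB₀/P)/ln(1+r) = −ln(0.0956)/ln(1.02267) ≈ 104.739, so the balance reaches zero during payment 105.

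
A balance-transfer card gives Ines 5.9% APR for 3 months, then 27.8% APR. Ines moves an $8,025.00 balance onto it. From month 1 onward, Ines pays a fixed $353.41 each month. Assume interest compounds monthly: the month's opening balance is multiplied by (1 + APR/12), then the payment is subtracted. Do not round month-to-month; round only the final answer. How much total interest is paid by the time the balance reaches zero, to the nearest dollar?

$2,659

Promo months 1–3 at r₀ = 5.9%/12 = 0.00491667; months 4+ at r₁ = 27.8%/12 = 0.0231667.
After month 3: iterate B ← B·(1+r₀) − $353.41 for 3 months → $7,078.50.
Then at r₁ with $353.41/mo: n₂ = −ln(1 − r₁·B/P)/ln(1+r₁) ≈ 27.23 → 28 more payments.
Total paid = 30·$353.41 + $82.08 = $10,684.38; interest = $10,684.38 − $8,025.00 = $2,659.38.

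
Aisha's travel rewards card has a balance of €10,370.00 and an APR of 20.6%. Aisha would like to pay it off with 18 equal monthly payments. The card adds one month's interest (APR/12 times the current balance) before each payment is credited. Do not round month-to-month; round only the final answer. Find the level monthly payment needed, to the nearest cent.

Monthly rate r = 20.6%/12 = 1.71667% = 0.0171667.
Level-payment amortization: P = B₀·r / (1 − (1+r)^(−n)) = 10370.00·0.0171667 / (1 − 1.01717^(−18)).
Denominator 1 − (1+r)^(−18) = 0.263891475.
P = 178.018 / 0.263891475 ≈ 674.59.

€674.59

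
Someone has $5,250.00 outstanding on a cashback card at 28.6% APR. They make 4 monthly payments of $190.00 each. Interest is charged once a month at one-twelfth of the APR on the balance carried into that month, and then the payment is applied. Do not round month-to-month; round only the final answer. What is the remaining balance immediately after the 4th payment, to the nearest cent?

$4,981.07

Monthly rate r = 28.6%/12 = 2.38333% = 0.0238333.
Each month: B ← B·(1+r) − $190.00.
Month 1: interest $125.13; balance after payment $5,185.12.
Month 2: interest $123.58; balance after payment $5,118.70.
Month 3: interest $122.00; balance after payment $5,050.70.
Month 4: interest $120.38; balance after payment $4,981.07.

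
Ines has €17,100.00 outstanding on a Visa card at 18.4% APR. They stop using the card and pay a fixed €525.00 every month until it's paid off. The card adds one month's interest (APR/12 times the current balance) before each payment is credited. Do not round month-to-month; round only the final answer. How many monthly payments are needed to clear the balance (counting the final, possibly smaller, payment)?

46 payments

Monthly rate r = 18.4%/12 = 1.53333% = 0.0153333.
Recurrence: B ← B·(1+r) − €525.00.
Month 1: interest €262.20; balance after payment €16,837.20.
Month 2: interest €258.17; balance after payment €16,570.37.
Closed form: n = −ln(1 − rB₀/P)/ln(1+r) = −ln(0.50057)/ln(1.01533) ≈ 45.476, so the balance reaches zero during payment 46.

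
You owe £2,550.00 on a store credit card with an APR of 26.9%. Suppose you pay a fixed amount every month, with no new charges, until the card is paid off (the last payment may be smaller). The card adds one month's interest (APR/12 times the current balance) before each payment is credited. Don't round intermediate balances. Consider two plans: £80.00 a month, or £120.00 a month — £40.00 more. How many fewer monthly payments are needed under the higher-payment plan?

Monthly rate r = 26.9%/12 = 2.24167% = 0.0224167.
At £80.00/mo: n = ⌈−ln(1 − rB₀/P)/ln(1+r)⌉ = 57 payments (last £44.07); total interest = total paid − £2,550.00 = £1,974.07.
At £120.00/mo: 30 payments (last £22.04); total interest £952.04.
Payments saved = 57 − 30 = 27.

27 fewer payments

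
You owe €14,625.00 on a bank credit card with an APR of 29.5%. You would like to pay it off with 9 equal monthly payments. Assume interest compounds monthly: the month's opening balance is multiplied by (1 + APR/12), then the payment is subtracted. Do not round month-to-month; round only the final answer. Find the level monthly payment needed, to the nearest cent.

€1,831.20

Monthly rate r = 29.5%/12 = 2.45833% = 0.0245833.
Level-payment amortization: P = B₀·r / (1 − (1+r)^(−n)) = 14625.00·0.0245833 / (1 − 1.02458^(−9)).
Denominator 1 − (1+r)^(−9) = 0.196336181.
P = 359.531 / 0.196336181 ≈ 1831.20.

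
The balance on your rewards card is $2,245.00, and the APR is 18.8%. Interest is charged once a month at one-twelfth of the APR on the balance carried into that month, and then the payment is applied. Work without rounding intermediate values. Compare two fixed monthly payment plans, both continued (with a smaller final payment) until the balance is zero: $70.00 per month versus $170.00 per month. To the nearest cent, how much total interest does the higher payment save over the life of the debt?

Monthly rate r = 18.8%/12 = 1.56667% = 0.0156667.
At $70.00/mo: n = ⌈−ln(1 − rB₀/P)/ln(1+r)⌉ = 45 payments (last $63.42); total interest = total paid − $2,245.00 = $898.42.
At $170.00/mo: 15 payments (last $154.99); total interest $289.99.
Interest saved = $898.42 − $289.99 = $608.43.

$608.43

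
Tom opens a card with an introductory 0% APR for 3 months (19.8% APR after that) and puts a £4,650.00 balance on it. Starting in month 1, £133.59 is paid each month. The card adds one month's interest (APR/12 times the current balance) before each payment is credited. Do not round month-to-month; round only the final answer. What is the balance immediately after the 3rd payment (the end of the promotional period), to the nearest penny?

£4,249.23

Promo months 1–3 at r₀ = 0%/12 = 0; months 4+ at r₁ = 19.8%/12 = 0.0165.
After month 3 (no interest yet): B = £4,650.00 − 3·£133.59 = £4,249.23.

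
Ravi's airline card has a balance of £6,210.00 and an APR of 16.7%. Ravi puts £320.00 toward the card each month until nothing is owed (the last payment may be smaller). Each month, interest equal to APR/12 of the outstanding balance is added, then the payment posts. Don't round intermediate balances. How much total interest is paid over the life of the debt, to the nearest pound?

£1,079

Monthly rate r = 16.7%/12 = 1.39167% = 0.0139167.
Payoff takes n = ⌈−ln(1 − rB₀/P)/ln(1+r)⌉ = ⌈22.778⌉ = 23 payments; the last is £249.31.
Total paid = 22·£320.00 + £249.31 = £7,289.31.
Total interest = total paid − principal = £7,289.31 − £6,210.00 = £1,079.31.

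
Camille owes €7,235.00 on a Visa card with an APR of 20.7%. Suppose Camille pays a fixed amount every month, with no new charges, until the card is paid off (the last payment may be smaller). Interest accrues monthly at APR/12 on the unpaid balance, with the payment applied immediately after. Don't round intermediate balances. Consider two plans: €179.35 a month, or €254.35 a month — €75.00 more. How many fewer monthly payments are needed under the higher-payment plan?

Monthly rate r = 20.7%/12 = 1.725% = 0.01725.
At €179.35/mo: n = ⌈−ln(1 − rB₀/P)/ln(1+r)⌉ = 70 payments (last €107.22); total interest = total paid − €7,235.00 = €5,247.37.
At €254.35/mo: 40 payments (last €114.45); total interest €2,799.10.
Payments saved = 70 − 40 = 30.

30 fewer payments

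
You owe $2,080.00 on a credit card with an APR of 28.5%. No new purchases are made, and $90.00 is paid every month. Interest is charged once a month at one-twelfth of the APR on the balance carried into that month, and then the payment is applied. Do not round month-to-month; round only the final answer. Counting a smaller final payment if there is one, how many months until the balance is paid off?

Monthly rate r = 28.5%/12 = 2.375% = 0.02375.
Recurrence: B ← B·(1+r) − $90.00.
Month 1: interest $49.40; balance after payment $2,039.40.
Month 2: interest $48.44; balance after payment $1,997.84.
Closed form: n = −ln(1 − rB₀/P)/ln(1+r) = −ln(0.45111)/ln(1.02375) ≈ 33.914, so the balance reaches zero during payment 34.

34 payments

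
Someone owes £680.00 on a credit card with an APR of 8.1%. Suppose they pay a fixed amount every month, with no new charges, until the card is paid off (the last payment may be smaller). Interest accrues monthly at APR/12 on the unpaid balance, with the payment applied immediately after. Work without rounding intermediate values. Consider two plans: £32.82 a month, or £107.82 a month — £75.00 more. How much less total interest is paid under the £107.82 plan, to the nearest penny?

£37.67

Monthly rate r = 8.1%/12 = 0.675% = 0.00675.
At £32.82/mo: n = ⌈−ln(1 − rB₀/P)/ln(1+r)⌉ = 23 payments (last £12.96); total interest = total paid − £680.00 = £55.00.
At £107.82/mo: 7 payments (last £50.41); total interest £17.33.
Interest saved = £55.00 − £17.33 = £37.67.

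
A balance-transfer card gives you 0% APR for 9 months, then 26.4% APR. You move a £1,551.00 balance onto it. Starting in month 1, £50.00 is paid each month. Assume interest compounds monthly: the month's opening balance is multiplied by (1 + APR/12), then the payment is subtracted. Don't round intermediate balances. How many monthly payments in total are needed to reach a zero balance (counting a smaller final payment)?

Promo months 1–9 at r₀ = 0%/12 = 0; months 10+ at r₁ = 26.4%/12 = 0.022.
After month 9 (no interest yet): B = £1,551.00 − 9·£50.00 = £1,101.00.
Then at r₁ with £50.00/mo: n₂ = −ln(1 − r₁·B/P)/ln(1+r₁) ≈ 30.44 → 31 more payments.

40 payments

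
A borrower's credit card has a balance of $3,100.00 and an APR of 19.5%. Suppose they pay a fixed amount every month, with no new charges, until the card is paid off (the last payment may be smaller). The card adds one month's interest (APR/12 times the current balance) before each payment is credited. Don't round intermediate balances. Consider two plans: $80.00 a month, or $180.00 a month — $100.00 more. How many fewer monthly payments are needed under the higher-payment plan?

Monthly rate r = 19.5%/12 = 1.625% = 0.01625.
At $80.00/mo: n = ⌈−ln(1 − rB₀/P)/ln(1+r)⌉ = 62 payments (last $50.40); total interest = total paid − $3,100.00 = $1,830.40.
At $180.00/mo: 21 payments (last $66.48); total interest $566.48.
Payments saved = 62 − 21 = 41.

41 fewer payments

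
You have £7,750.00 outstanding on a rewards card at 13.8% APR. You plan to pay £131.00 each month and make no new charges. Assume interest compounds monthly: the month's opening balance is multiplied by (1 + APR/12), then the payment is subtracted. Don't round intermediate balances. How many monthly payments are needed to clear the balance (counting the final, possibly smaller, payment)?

Monthly rate r = 13.8%/12 = 1.15% = 0.0115.
Recurrence: B ← B·(1+r) − £131.00.
Month 1: interest £89.12; balance after payment £7,708.12.
Month 2: interest £88.64; balance after payment £7,665.77.
Closed form: n = −ln(1 − rB₀/P)/ln(1+r) = −ln(0.31966)/ln(1.0115) ≈ 99.744, so the balance reaches zero during payment 100.

100 months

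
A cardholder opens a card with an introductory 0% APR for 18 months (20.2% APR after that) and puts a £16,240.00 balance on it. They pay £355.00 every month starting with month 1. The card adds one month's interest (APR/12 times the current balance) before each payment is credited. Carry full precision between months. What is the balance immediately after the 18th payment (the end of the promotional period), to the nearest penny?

£9,850.00

Promo months 1–18 at r₀ = 0%/12 = 0; months 19+ at r₁ = 20.2%/12 = 0.0168333.
After month 18 (no interest yet): B = £16,240.00 − 18·£355.00 = £9,850.00.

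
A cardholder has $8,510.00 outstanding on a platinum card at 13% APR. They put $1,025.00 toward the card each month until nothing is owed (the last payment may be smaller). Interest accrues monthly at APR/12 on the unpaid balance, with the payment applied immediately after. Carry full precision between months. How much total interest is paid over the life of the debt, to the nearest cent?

Monthly rate r = 13%/12 = 1.08333% = 0.0108333.
Payoff takes n = ⌈−ln(1 − rB₀/P)/ln(1+r)⌉ = ⌈8.747⌉ = 9 payments; the last is $766.58.
Total paid = 8·$1,025.00 + $766.58 = $8,966.58.
Total interest = total paid − principal = $8,966.58 − $8,510.00 = $456.58.

$456.58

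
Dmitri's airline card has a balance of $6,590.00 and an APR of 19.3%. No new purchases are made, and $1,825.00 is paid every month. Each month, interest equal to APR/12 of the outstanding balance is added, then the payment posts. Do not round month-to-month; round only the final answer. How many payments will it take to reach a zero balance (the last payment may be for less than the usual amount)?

Monthly rate r = 19.3%/12 = 1.60833% = 0.0160833.
Recurrence: B ← B·(1+r) − $1,825.00.
Month 1: interest $105.99; balance after payment $4,870.99.
Month 2: interest $78.34; balance after payment $3,124.33.
Month 3: interest $50.25; balance after payment $1,349.58.
Month 4: interest $21.71; balance after payment $0.00.

4 payments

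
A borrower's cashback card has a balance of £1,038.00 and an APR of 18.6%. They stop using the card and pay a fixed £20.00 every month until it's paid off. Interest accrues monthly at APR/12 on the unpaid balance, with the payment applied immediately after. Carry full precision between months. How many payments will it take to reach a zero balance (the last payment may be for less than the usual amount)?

Monthly rate r = 18.6%/12 = 1.55% = 0.0155.
Recurrence: B ← B·(1+r) − £20.00.
Month 1: interest £16.09; balance after payment £1,034.09.
Month 2: interest £16.03; balance after payment £1,030.12.
Closed form: n = −ln(1 − rB₀/P)/ln(1+r) = −ln(0.19555)/ln(1.0155) ≈ 106.100, so the balance reaches zero during payment 107.

107 payments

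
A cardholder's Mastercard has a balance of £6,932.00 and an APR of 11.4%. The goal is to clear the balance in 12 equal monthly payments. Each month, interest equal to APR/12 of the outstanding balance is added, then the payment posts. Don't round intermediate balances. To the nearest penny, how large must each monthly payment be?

£613.96

Monthly rate r = 11.4%/12 = 0.95% = 0.0095.
Level-payment amortization: P = B₀·r / (1 − (1+r)^(−n)) = 6932.00·0.0095 / (1 − 1.0095^(−12)).
Denominator 1 − (1+r)^(−12) = 0.107261796.
P = 65.854 / 0.107261796 ≈ 613.96.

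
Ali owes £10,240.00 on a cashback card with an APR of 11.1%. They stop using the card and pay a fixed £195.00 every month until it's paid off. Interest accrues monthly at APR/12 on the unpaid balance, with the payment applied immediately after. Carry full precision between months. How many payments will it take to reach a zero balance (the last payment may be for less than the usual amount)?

73 payments

Monthly rate r = 11.1%/12 = 0.925% = 0.00925.
Recurrence: B ← B·(1+r) − £195.00.
Month 1: interest £94.72; balance after payment £10,139.72.
Month 2: interest £93.79; balance after payment £10,038.51.
Closed form: n = −ln(1 − rB₀/P)/ln(1+r) = −ln(0.51426)/ln(1.00925) ≈ 72.227, so the balance reaches zero during payment 73.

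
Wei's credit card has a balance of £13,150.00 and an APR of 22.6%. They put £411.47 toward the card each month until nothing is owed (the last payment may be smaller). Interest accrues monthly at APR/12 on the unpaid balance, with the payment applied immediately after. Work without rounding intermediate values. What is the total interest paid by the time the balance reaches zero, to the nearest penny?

Monthly rate r = 22.6%/12 = 1.88333% = 0.0188333.
Payoff takes n = ⌈−ln(1 − rB₀/P)/ln(1+r)⌉ = ⌈49.363⌉ = 50 payments; the last is £150.14.
Total paid = 49·£411.47 + £150.14 = £20,312.17.
Total interest = total paid − principal = £20,312.17 − £13,150.00 = £7,162.17.

£7,162.17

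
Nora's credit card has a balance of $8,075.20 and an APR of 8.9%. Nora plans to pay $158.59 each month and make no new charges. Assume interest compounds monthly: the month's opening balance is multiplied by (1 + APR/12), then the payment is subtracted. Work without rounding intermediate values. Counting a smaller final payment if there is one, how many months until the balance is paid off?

65 months

Monthly rate r = 8.9%/12 = 0.741667% = 0.00741667.
Recurrence: B ← B·(1+r) − $158.59.
Month 1: interest $59.89; balance after payment $7,976.50.
Month 2: interest $59.16; balance after payment $7,877.07.
Closed form: n = −ln(1 − rB₀/P)/ln(1+r) = −ln(0.62235)/ln(1.00742) ≈ 64.180, so the balance reaches zero during payment 65.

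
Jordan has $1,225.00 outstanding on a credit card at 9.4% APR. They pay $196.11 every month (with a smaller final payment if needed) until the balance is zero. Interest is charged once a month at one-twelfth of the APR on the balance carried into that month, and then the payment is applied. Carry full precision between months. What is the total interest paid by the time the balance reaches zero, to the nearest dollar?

Monthly rate r = 9.4%/12 = 0.783333% = 0.00783333.
Payoff takes n = ⌈−ln(1 − rB₀/P)/ln(1+r)⌉ = ⌈6.430⌉ = 7 payments; the last is $84.43.
Total paid = 6·$196.11 + $84.43 = $1,261.09.
Total interest = total paid − principal = $1,261.09 − $1,225.00 = $36.09.

$36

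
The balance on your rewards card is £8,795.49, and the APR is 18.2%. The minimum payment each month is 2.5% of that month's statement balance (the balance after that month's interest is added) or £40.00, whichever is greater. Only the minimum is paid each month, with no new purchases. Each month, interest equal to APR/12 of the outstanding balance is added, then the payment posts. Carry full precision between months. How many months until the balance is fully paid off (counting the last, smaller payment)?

228 months

Monthly rate r = 18.2%/12 = 1.51667% = 0.0151667.
While 2.5% of the post-interest balance exceeds £40.00, each month B ← (B·(1+r))·(1 − 0.025), i.e. B shrinks by the factor (1+r)·0.975 = 0.98979.
This holds for months 1–168. Entering month 169 the balance is £1,567.87; 2.5% of the post-interest balance is now below £40.00, so the flat £40.00 minimum applies from here.
From month 169 a fixed £40.00 at rate r clears £1,567.87 in 60 more payments. Total: 168 + 60 = 228 months.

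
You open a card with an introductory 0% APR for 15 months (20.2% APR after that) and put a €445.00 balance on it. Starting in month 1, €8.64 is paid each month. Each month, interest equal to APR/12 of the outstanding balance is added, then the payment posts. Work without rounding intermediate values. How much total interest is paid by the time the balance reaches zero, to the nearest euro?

€178

Promo months 1–15 at r₀ = 0%/12 = 0; months 16+ at r₁ = 20.2%/12 = 0.0168333.
After month 15 (no interest yet): B = €445.00 − 15·€8.64 = €315.40.
Then at r₁ with €8.64/mo: n₂ = −ln(1 − r₁·B/P)/ln(1+r₁) ≈ 57.10 → 58 more payments.
Total paid = 72·€8.64 + €0.88 = €622.96; interest = €622.96 − €445.00 = €177.96.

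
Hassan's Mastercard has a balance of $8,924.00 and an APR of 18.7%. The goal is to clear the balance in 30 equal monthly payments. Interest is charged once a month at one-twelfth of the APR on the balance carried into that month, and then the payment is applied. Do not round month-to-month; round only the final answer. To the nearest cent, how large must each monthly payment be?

Monthly rate r = 18.7%/12 = 1.55833% = 0.0155833.
Level-payment amortization: P = B₀·r / (1 − (1+r)^(−n)) = 8924.00·0.0155833 / (1 − 1.01558^(−30)).
Denominator 1 − (1+r)^(−30) = 0.371170297.
P = 139.066 / 0.371170297 ≈ 374.67.

$374.67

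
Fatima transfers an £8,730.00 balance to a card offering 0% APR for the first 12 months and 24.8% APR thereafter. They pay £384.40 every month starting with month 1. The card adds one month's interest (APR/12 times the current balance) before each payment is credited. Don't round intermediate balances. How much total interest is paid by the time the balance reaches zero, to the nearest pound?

Promo months 1–12 at r₀ = 0%/12 = 0; months 13+ at r₁ = 24.8%/12 = 0.0206667.
After month 12 (no interest yet): B = £8,730.00 − 12·£384.40 = £4,117.20.
Then at r₁ with £384.40/mo: n₂ = −ln(1 − r₁·B/P)/ln(1+r₁) ≈ 12.23 → 13 more payments.
Total paid = 24·£384.40 + £89.54 = £9,315.14; interest = £9,315.14 − £8,730.00 = £585.14.

£585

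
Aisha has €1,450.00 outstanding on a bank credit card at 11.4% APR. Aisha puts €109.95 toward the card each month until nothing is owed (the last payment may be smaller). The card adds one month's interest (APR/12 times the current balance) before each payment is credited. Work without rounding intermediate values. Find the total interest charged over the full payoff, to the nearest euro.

Monthly rate r = 11.4%/12 = 0.95% = 0.0095.
Payoff takes n = ⌈−ln(1 − rB₀/P)/ln(1+r)⌉ = ⌈14.157⌉ = 15 payments; the last is €17.33.
Total paid = 14·€109.95 + €17.33 = €1,556.63.
Total interest = total paid − principal = €1,556.63 − €1,450.00 = €106.63.

€107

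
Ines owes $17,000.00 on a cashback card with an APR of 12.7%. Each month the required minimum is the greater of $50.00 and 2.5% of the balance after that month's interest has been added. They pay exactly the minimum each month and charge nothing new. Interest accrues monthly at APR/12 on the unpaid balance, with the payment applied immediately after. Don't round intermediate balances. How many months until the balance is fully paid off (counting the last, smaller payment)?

Monthly rate r = 12.7%/12 = 1.05833% = 0.0105833.
While 2.5% of the post-interest balance exceeds $50.00, each month B ← (B·(1+r))·(1 − 0.025), i.e. B shrinks by the factor (1+r)·0.975 = 0.98532.
This holds for months 1–146. Entering month 147 the balance is $1,961.80; 2.5% of the post-interest balance is now below $50.00, so the flat $50.00 minimum applies from here.
From month 147 a fixed $50.00 at rate r clears $1,961.80 in 51 more payments. Total: 146 + 51 = 197 months.

197 months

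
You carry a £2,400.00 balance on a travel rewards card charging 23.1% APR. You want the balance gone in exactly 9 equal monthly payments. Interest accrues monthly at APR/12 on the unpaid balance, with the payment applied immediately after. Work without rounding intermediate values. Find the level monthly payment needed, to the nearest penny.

£292.99

Monthly rate r = 23.1%/12 = 1.925% = 0.01925.
Level-payment amortization: P = B₀·r / (1 − (1+r)^(−n)) = 2400.00·0.01925 / (1 − 1.01925^(−9)).
Denominator 1 − (1+r)^(−9) = 0.15768697.
P = 46.2 / 0.15768697 ≈ 292.99.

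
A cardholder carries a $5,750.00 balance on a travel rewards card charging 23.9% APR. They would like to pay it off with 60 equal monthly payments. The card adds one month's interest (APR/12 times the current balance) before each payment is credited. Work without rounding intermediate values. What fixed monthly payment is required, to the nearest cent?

$165.08

Monthly rate r = 23.9%/12 = 1.99167% = 0.0199167.
Level-payment amortization: P = B₀·r / (1 − (1+r)^(−n)) = 5750.00·0.0199167 / (1 − 1.01992^(−60)).
Denominator 1 − (1+r)^(−60) = 0.693719974.
P = 114.521 / 0.693719974 ≈ 165.08.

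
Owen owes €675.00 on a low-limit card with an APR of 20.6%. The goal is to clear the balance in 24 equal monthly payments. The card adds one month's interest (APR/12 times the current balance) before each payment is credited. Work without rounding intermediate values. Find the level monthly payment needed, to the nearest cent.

Monthly rate r = 20.6%/12 = 1.71667% = 0.0171667.
Level-payment amortization: P = B₀·r / (1 − (1+r)^(−n)) = 675.00·0.0171667 / (1 − 1.01717^(−24)).
Denominator 1 − (1+r)^(−24) = 0.335355936.
P = 11.5875 / 0.335355936 ≈ 34.55.

€34.55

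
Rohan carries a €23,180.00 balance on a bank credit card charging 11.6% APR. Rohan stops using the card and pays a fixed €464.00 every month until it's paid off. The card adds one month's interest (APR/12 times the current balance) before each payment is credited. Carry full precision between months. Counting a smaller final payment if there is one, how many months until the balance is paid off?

Monthly rate r = 11.6%/12 = 0.966667% = 0.00966667.
Recurrence: B ← B·(1+r) − €464.00.
Month 1: interest €224.07; balance after payment €22,940.07.
Month 2: interest €221.75; balance after payment €22,697.83.
Closed form: n = −ln(1 − rB₀/P)/ln(1+r) = −ln(0.51708)/ln(1.00967) ≈ 68.559, so the balance reaches zero during payment 69.

69 payments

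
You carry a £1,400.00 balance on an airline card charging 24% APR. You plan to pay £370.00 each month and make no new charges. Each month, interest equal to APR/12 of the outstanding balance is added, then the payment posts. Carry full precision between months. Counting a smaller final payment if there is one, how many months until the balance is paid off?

Monthly rate r = 24%/12 = 2% = 0.02.
Recurrence: B ← B·(1+r) − £370.00.
Month 1: interest £28.00; balance after payment £1,058.00.
Month 2: interest £21.16; balance after payment £709.16.
Month 3: interest £14.18; balance after payment £353.34.
Month 4: interest £7.07; balance after payment £0.00.

4 payments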